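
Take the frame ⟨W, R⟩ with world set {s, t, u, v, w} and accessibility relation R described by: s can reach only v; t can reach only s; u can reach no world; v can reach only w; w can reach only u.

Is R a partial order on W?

Reflexive: no — s is not related to itself.
Transitive: no — s R v and v R w, but not s R w.
Antisymmetric: yes — no distinct pair is related both ways.
So R is not a partial order.

No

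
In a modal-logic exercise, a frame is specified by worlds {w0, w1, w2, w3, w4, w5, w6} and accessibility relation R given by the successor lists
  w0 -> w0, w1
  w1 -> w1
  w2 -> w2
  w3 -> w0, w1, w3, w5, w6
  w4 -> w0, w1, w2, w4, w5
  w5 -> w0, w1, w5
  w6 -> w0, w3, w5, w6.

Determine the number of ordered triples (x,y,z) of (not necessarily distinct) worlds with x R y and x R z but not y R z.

Enumerating: (w0,w1,w0), (w3,w0,w3), (w3,w0,w5), (w3,w0,w6), (w3,w1,w0), (w3,w1,w3), (w3,w1,w5), (w3,w1,w6), (w3,w5,w3), (w3,w5,w6), (w3,w6,w1), (w4,w0,w2), … and 20 more.
Total: 32.

32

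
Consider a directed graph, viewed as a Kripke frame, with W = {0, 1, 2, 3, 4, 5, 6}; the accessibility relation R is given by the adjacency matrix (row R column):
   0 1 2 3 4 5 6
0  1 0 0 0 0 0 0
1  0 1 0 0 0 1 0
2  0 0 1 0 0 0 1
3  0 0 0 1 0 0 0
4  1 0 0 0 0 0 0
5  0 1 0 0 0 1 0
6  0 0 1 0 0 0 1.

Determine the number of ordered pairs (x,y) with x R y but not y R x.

Enumerating: (4,0).

1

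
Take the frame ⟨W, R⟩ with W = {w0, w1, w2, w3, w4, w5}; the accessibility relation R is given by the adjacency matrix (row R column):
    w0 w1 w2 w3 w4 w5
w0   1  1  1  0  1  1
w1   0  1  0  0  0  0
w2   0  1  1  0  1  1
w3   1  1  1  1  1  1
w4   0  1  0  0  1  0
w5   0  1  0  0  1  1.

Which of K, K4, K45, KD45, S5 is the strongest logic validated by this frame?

Transitive (axiom 4): yes — every two-step R-path is closed by a direct edge.
Euclidean (axiom 5): no — w0 R w1 and w0 R w2, but not w1 R w2.
Serial (axiom D): yes — every world has a successor (e.g. w0 R w0).
Reflexive (axiom T): yes — every world is R-related to itself.
So F validates K, K4; K45 would additionally require R to be Euclidean. The strongest is K4.

K4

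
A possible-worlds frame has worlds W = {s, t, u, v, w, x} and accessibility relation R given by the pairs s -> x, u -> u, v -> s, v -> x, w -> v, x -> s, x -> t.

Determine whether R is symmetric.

No

Symmetric: no — v R s but not s R v.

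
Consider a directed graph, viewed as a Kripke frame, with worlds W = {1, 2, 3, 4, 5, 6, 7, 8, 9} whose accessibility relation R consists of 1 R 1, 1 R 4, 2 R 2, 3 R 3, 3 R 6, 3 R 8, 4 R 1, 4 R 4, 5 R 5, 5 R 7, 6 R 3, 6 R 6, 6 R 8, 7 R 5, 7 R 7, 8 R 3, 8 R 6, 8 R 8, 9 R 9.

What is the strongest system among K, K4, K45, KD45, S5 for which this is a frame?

S5

Transitive (axiom 4): yes — every two-step R-path is closed by a direct edge.
Euclidean (axiom 5): yes — any two successors of a common world are R-related.
Serial (axiom D): yes — every world has a successor (e.g. 1 R 1).
Reflexive (axiom T): yes — every world is R-related to itself.
So F validates K, K4, K45, KD45, S5. The strongest is S5.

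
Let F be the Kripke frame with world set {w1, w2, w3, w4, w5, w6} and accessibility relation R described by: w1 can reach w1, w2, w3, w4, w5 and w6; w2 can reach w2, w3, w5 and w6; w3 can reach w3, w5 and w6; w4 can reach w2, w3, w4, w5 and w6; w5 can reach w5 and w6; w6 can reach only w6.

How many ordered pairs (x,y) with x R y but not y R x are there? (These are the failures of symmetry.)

Enumerating: (w1,w2), (w1,w3), (w1,w4), (w1,w5), (w1,w6), (w2,w3), (w2,w5), (w2,w6), (w3,w5), (w3,w6), (w4,w2), (w4,w3), (w4,w5), (w4,w6), (w5,w6).

15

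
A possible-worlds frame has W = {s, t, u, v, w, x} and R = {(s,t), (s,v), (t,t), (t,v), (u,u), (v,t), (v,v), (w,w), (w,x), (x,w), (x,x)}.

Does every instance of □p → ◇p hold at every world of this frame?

Yes

The schema D characterises exactly the serial frames.
Serial: yes — every world has a successor (e.g. s R t).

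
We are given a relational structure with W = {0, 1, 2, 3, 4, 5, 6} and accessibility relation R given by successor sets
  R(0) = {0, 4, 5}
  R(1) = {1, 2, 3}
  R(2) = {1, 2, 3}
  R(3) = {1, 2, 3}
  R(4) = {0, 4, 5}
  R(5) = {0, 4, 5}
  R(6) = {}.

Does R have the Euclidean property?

Euclidean: yes — any two successors of a common world are R-related.

Yes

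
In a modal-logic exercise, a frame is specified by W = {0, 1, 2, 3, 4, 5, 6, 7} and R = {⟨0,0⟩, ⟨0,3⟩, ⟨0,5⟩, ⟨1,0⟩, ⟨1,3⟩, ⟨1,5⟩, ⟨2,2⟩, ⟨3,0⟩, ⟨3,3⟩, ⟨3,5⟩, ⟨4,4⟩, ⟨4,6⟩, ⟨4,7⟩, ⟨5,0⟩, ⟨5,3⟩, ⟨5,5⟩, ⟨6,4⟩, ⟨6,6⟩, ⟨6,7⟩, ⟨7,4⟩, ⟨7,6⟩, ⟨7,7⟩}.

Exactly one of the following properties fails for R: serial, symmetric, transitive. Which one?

symmetric

Serial: yes — every world has a successor (e.g. 0 R 0).
Symmetric: no — 1 R 0 but not 0 R 1.
Transitive: yes — every two-step R-path is closed by a direct edge.
Only symmetric fails.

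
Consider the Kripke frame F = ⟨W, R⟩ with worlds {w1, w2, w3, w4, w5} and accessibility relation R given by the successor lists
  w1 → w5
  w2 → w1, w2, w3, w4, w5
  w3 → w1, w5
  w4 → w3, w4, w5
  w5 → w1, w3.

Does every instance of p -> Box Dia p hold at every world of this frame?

No

The schema B characterises exactly the symmetric frames.
Symmetric: no — w2 R w1 but not w1 R w2.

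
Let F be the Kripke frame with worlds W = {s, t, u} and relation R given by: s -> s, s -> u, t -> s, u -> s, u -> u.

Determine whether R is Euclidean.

Yes

Euclidean: yes — any two successors of a common world are R-related.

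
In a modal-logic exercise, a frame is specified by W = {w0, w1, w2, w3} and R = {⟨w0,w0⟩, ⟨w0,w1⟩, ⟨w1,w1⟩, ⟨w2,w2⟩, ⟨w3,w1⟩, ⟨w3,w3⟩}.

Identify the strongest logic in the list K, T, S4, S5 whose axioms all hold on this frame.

Reflexive (axiom T): yes — every world is R-related to itself.
Transitive (axiom 4): yes — every two-step R-path is closed by a direct edge.
Euclidean (axiom 5): no — w0 R w1 and w0 R w0, but not w1 R w0.
So F validates K, T, S4; S5 would additionally require R to be Euclidean. The strongest is S4.

S4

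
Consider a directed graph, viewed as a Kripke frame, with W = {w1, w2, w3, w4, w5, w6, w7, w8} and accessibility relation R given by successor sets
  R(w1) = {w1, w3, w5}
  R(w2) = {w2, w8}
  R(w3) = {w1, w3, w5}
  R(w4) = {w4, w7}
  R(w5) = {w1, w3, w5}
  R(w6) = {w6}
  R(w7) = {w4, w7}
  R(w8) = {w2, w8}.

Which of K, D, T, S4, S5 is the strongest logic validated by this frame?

Serial (axiom D): yes — every world has a successor (e.g. w1 R w1).
Reflexive (axiom T): yes — every world is R-related to itself.
Transitive (axiom 4): yes — every two-step R-path is closed by a direct edge.
Euclidean (axiom 5): yes — any two successors of a common world are R-related.
So F validates K, D, T, S4, S5. The strongest is S5.

S5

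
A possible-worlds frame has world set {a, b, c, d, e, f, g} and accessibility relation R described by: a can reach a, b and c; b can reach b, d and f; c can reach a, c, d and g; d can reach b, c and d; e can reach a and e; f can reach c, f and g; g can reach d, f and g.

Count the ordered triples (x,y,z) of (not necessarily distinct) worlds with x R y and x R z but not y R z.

20

Enumerating: (a,b,a), (a,b,c), (a,c,b), (b,d,f), (b,f,b), (b,f,d), (c,a,d), (c,a,g), (c,d,a), (c,d,g), (c,g,a), (c,g,c), … and 8 more.
Total: 20.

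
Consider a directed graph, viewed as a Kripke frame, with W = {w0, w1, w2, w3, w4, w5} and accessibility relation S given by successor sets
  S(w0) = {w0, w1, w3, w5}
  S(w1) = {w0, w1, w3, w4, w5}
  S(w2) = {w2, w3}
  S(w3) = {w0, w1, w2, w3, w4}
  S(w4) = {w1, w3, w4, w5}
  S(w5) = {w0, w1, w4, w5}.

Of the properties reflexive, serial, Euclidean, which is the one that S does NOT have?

Reflexive: yes — every world is S-related to itself.
Serial: yes — every world has a successor (e.g. w0 S w0).
Euclidean: no — w0 S w3 and w0 S w5, but not w3 S w5.
Only Euclidean fails.

Euclidean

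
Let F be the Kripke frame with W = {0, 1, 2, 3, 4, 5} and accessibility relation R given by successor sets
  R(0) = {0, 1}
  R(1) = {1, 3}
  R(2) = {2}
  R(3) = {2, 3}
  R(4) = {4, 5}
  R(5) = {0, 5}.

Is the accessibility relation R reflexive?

Yes

Reflexive: yes — every world is R-related to itself.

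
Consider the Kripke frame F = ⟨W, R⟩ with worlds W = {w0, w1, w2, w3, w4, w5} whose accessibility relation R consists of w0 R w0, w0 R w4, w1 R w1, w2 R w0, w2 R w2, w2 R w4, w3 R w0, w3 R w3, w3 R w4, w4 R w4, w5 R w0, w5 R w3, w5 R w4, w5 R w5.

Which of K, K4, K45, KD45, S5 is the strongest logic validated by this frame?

Transitive (axiom 4): yes — every two-step R-path is closed by a direct edge.
Euclidean (axiom 5): no — w2 R w4 and w2 R w0, but not w4 R w0.
Serial (axiom D): yes — every world has a successor (e.g. w0 R w0).
Reflexive (axiom T): yes — every world is R-related to itself.
So F validates K, K4; K45 would additionally require R to be Euclidean. The strongest is K4.

K4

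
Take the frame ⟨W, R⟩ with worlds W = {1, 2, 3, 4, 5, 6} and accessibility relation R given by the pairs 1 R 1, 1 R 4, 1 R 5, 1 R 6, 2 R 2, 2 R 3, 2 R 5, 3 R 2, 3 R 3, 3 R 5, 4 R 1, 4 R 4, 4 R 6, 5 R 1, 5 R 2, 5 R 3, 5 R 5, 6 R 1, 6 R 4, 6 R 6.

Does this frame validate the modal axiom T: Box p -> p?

Yes

By correspondence theory, T is valid on a frame iff R is reflexive.
Reflexive: yes — every world is R-related to itself.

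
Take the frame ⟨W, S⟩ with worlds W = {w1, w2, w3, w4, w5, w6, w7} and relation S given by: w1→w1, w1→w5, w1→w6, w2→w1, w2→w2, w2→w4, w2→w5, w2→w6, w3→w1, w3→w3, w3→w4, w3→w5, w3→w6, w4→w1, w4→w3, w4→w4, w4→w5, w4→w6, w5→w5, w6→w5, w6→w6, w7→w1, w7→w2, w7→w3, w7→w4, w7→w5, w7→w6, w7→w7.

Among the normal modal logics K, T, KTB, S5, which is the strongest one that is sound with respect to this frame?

T

Reflexive (axiom T): yes — every world is S-related to itself.
Symmetric (axiom B): no — w1 S w5 but not w5 S w1.
Euclidean (axiom 5): no — w1 S w5 and w1 S w6, but not w5 S w6.
So F validates K, T; KTB would additionally require S to be symmetric. The strongest is T.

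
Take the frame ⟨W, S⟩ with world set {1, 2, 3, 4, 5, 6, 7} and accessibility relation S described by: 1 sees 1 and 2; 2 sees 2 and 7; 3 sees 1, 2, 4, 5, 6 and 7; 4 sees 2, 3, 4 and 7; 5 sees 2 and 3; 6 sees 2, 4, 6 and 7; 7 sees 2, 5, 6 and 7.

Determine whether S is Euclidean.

Euclidean: no — 3 S 1 and 3 S 4, but not 1 S 4.

No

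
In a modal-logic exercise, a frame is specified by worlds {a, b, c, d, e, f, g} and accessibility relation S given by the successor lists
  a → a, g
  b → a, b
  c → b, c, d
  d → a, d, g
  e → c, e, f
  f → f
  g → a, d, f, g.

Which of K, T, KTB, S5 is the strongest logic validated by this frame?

Reflexive (axiom T): yes — every world is S-related to itself.
Symmetric (axiom B): no — b S a but not a S b.
Euclidean (axiom 5): no — c S b and c S d, but not b S d.
So F validates K, T; KTB would additionally require S to be symmetric. The strongest is T.

T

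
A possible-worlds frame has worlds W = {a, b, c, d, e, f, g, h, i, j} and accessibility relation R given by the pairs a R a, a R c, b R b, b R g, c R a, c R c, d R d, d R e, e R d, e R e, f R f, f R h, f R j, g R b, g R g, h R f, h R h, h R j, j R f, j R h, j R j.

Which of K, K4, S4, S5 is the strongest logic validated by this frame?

K4

Transitive (axiom 4): yes — every two-step R-path is closed by a direct edge.
Reflexive (axiom T): no — i is not related to itself.
Euclidean (axiom 5): yes — any two successors of a common world are R-related.
So F validates K, K4; S4 would additionally require R to be reflexive. The strongest is K4.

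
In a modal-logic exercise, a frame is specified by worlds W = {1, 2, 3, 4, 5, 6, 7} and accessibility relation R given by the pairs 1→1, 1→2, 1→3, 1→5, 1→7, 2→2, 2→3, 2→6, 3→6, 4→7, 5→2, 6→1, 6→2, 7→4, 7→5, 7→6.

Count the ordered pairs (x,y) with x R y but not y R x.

10

Enumerating: (1,2), (1,3), (1,5), (1,7), (2,3), (3,6), (5,2), (6,1), (7,5), (7,6).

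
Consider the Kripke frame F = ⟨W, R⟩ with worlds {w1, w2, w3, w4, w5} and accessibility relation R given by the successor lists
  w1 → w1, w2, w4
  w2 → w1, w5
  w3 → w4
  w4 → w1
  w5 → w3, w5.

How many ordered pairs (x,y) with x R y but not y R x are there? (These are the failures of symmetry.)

Enumerating: (w2,w5), (w3,w4), (w5,w3).

3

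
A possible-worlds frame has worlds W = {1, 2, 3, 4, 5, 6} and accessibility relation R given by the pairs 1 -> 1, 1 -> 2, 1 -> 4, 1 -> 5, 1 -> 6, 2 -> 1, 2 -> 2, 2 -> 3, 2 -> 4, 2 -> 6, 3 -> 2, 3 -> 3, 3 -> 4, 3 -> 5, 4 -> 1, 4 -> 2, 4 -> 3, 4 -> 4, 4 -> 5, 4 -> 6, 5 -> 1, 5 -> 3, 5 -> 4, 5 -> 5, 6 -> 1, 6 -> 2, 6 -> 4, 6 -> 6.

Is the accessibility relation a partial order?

No

Reflexive: yes — every world is R-related to itself.
Transitive: no — 1 R 2 and 2 R 3, but not 1 R 3.
Antisymmetric: no — 1 R 2 and 2 R 1 with 1 ≠ 2.
So R is not a partial order.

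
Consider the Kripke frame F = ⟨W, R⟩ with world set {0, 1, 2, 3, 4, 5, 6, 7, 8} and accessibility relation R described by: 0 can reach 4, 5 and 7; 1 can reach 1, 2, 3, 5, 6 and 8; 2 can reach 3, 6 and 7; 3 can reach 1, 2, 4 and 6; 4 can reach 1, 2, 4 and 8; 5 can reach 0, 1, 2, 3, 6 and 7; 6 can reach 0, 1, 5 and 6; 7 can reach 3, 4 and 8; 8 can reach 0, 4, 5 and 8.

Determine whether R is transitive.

No

Transitive: no — 0 R 4 and 4 R 1, but not 0 R 1.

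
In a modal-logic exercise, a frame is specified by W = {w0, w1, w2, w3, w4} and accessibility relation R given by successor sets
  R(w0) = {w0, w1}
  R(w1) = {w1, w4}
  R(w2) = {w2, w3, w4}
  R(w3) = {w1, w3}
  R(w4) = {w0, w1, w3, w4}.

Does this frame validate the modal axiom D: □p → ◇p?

Axiom D corresponds to the accessibility relation being serial.
Serial: yes — every world has a successor (e.g. w0 R w0).

Yes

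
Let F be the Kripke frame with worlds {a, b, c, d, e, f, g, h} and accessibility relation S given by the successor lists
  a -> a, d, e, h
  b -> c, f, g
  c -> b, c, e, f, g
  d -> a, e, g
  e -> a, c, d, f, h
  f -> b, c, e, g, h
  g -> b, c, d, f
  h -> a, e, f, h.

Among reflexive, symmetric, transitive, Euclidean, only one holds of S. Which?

Reflexive: no — b is not related to itself.
Symmetric: yes — every pair in S has its reverse in S.
Transitive: no — a S d and d S g, but not a S g.
Euclidean: no — a S d and a S h, but not d S h.
Only symmetric holds.

symmetric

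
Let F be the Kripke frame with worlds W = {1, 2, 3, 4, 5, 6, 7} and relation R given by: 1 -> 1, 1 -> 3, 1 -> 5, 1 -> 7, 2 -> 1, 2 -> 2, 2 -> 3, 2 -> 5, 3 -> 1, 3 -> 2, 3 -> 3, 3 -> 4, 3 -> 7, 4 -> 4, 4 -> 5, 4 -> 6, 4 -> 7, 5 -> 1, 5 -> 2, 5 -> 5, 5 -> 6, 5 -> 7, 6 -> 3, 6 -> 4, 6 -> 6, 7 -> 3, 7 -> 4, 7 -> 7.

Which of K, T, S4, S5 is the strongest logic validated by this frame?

Reflexive (axiom T): yes — every world is R-related to itself.
Transitive (axiom 4): no — 1 R 3 and 3 R 2, but not 1 R 2.
Euclidean (axiom 5): no — 1 R 3 and 1 R 5, but not 3 R 5.
So F validates K, T; S4 would additionally require R to be transitive. The strongest is T.

T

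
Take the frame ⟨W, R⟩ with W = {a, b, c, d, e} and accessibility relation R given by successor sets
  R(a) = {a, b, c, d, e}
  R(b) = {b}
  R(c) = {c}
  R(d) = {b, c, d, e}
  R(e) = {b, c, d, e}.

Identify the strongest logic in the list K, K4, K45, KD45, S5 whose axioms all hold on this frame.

Transitive (axiom 4): yes — every two-step R-path is closed by a direct edge.
Euclidean (axiom 5): no — a R b and a R c, but not b R c.
Serial (axiom D): yes — every world has a successor (e.g. a R a).
Reflexive (axiom T): yes — every world is R-related to itself.
So F validates K, K4; K45 would additionally require R to be Euclidean. The strongest is K4.

K4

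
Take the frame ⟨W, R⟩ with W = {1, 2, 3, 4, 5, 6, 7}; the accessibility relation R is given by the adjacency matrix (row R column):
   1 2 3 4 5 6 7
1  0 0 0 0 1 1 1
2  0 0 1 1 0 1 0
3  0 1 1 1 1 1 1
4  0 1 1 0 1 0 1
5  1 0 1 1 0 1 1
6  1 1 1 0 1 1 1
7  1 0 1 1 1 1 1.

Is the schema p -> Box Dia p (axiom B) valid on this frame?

Yes

Axiom B corresponds to the accessibility relation being symmetric.
Symmetric: yes — every pair in R has its reverse in R.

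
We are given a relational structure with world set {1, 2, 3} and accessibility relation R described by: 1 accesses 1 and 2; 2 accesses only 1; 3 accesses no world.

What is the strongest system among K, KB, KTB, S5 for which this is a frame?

Symmetric (axiom B): yes — every pair in R has its reverse in R.
Reflexive (axiom T): no — 2 is not related to itself.
Euclidean (axiom 5): no — 1 R 2 and 1 R 2, but not 2 R 2.
So F validates K, KB; KTB would additionally require R to be reflexive. The strongest is KB.

KB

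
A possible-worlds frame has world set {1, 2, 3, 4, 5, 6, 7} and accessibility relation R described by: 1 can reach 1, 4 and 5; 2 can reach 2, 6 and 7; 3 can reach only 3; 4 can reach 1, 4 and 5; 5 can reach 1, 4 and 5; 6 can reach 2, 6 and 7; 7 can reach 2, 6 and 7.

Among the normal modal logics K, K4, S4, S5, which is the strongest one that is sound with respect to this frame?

S5

Transitive (axiom 4): yes — every two-step R-path is closed by a direct edge.
Reflexive (axiom T): yes — every world is R-related to itself.
Euclidean (axiom 5): yes — any two successors of a common world are R-related.
So F validates K, K4, S4, S5. The strongest is S5.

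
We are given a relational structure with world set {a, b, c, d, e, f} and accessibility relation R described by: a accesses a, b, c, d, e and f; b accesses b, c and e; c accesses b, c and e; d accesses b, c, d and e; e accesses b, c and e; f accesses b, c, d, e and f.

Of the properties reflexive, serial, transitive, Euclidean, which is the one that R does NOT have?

Reflexive: yes — every world is R-related to itself.
Serial: yes — every world has a successor (e.g. a R a).
Transitive: yes — every two-step R-path is closed by a direct edge.
Euclidean: no — a R b and a R d, but not b R d.
Only Euclidean fails.

Euclidean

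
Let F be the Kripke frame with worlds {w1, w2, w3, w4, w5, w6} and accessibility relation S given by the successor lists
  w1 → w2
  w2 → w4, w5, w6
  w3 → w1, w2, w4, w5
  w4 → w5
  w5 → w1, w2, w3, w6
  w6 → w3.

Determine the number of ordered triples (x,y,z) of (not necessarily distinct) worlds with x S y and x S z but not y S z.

Enumerating: (w1,w2,w2), (w2,w4,w4), (w2,w4,w6), (w2,w5,w4), (w2,w5,w5), (w2,w6,w4), (w2,w6,w5), (w2,w6,w6), (w3,w1,w1), (w3,w1,w4), (w3,w1,w5), (w3,w2,w1), … and 19 more.
Total: 31.

31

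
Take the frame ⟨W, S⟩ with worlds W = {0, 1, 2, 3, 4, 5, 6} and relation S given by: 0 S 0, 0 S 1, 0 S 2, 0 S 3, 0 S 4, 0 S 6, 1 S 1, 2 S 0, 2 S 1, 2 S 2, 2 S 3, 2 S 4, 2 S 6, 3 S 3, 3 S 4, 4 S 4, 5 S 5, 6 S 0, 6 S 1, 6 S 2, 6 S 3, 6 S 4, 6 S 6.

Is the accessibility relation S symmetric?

No

Symmetric: no — 0 S 1 but not 1 S 0.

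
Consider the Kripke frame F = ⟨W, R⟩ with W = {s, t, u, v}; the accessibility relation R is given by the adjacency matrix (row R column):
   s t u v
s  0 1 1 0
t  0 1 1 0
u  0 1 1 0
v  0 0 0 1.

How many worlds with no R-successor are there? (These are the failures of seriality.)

R is serial; there are no such worlds.

0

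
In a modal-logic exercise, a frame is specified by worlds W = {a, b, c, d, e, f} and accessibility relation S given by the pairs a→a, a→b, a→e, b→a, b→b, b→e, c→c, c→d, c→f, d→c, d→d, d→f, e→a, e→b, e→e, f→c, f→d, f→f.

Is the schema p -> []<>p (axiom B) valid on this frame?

Axiom B corresponds to the accessibility relation being symmetric.
Symmetric: yes — every pair in S has its reverse in S.

Yes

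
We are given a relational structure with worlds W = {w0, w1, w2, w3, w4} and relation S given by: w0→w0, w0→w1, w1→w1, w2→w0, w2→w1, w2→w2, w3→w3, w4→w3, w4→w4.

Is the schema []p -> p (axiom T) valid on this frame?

By correspondence theory, T is valid on a frame iff S is reflexive.
Reflexive: yes — every world is S-related to itself.

Yes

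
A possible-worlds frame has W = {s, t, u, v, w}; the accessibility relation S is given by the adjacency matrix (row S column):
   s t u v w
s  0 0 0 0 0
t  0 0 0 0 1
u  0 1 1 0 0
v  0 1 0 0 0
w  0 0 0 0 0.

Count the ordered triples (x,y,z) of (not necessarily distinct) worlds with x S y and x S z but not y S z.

4

Enumerating: (t,w,w), (u,t,t), (u,t,u), (v,t,t).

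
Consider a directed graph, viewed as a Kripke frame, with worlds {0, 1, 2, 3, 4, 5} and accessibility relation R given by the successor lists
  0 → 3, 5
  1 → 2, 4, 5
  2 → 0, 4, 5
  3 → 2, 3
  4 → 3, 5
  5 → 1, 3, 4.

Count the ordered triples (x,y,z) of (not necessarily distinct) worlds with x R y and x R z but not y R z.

23

Enumerating: (0,3,5), (0,5,5), (1,2,2), (1,4,2), (1,4,4), (1,5,2), (1,5,5), (2,0,0), (2,0,4), (2,4,0), (2,4,4), (2,5,0), … and 11 more.
Total: 23.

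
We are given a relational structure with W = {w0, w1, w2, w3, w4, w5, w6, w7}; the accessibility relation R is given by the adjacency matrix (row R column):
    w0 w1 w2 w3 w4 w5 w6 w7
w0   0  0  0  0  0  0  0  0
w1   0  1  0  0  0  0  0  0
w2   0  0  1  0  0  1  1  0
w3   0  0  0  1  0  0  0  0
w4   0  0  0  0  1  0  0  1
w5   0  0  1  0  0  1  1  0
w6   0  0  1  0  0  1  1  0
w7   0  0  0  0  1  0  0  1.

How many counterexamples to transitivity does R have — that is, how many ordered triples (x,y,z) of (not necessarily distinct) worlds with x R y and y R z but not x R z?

0

R is transitive; there are no such tuples.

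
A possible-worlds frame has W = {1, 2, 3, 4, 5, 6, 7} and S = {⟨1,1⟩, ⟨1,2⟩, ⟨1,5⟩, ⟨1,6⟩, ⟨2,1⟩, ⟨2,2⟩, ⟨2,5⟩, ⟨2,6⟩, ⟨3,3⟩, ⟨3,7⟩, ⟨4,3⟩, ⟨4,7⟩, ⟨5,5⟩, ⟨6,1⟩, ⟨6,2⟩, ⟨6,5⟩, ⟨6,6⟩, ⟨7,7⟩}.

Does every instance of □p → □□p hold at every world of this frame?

Yes

By correspondence theory, 4 is valid on a frame iff S is transitive.
Transitive: yes — every two-step S-path is closed by a direct edge.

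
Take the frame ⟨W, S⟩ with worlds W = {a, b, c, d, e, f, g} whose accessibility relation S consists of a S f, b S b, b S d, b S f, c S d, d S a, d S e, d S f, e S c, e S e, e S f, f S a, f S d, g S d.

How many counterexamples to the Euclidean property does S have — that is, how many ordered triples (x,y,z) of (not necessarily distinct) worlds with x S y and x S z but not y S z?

Enumerating: (a,f,f), (b,d,b), (b,d,d), (b,f,b), (b,f,f), (c,d,d), (d,a,a), (d,a,e), (d,e,a), (d,f,e), (d,f,f), (e,c,c), … and 9 more.
Total: 21.

21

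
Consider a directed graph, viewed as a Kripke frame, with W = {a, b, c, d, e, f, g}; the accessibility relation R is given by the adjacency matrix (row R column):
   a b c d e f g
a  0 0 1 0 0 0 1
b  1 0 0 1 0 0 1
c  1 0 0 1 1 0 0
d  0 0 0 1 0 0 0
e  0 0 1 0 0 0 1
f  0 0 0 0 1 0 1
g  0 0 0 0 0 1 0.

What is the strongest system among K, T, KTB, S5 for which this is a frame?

Reflexive (axiom T): no — a is not related to itself.
Symmetric (axiom B): no — a R g but not g R a.
Euclidean (axiom 5): no — a R c and a R g, but not c R g.
So F validates K; T would additionally require R to be reflexive. The strongest is K.

K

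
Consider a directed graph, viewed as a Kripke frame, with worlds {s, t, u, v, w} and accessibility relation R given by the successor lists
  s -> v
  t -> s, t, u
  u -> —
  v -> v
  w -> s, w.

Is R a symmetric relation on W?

No

Symmetric: no — s R v but not v R s.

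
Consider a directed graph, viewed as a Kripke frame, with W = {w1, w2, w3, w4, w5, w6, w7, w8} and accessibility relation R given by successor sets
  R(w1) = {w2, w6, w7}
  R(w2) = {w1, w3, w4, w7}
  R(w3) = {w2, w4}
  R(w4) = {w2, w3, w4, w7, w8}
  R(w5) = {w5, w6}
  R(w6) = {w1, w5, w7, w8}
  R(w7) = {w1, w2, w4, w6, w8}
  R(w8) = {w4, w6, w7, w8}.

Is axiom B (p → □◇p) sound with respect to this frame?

By correspondence theory, B is valid on a frame iff R is symmetric.
Symmetric: yes — every pair in R has its reverse in R.

Yes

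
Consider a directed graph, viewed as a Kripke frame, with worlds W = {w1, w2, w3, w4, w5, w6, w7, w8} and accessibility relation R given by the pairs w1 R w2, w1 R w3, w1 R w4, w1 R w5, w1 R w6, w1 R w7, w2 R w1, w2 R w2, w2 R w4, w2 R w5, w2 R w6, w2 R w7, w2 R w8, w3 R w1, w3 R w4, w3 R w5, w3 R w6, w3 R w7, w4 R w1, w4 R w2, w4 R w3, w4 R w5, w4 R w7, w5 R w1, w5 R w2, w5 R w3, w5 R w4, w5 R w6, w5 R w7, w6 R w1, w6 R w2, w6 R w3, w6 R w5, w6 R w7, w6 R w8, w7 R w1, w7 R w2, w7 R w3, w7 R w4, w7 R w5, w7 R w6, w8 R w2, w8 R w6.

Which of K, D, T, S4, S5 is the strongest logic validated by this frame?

D

Serial (axiom D): yes — every world has a successor (e.g. w1 R w2).
Reflexive (axiom T): no — w1 is not related to itself.
Transitive (axiom 4): no — w1 R w2 and w2 R w8, but not w1 R w8.
Euclidean (axiom 5): no — w1 R w2 and w1 R w3, but not w2 R w3.
So F validates K, D; T would additionally require R to be reflexive. The strongest is D.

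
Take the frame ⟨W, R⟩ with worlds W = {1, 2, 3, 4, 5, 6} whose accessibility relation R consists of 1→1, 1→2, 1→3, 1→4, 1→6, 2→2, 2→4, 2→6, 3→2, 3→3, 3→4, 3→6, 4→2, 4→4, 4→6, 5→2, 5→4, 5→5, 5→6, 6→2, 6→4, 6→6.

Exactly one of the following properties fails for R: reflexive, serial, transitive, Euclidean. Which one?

Reflexive: yes — every world is R-related to itself.
Serial: yes — every world has a successor (e.g. 1 R 1).
Transitive: yes — every two-step R-path is closed by a direct edge.
Euclidean: no — 1 R 2 and 1 R 3, but not 2 R 3.
Only Euclidean fails.

Euclidean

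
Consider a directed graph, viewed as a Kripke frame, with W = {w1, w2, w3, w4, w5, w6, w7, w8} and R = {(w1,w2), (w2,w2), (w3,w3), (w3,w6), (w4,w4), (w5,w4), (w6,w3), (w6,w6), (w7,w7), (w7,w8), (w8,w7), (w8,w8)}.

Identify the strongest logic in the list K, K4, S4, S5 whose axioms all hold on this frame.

Transitive (axiom 4): yes — every two-step R-path is closed by a direct edge.
Reflexive (axiom T): no — w1 is not related to itself.
Euclidean (axiom 5): yes — any two successors of a common world are R-related.
So F validates K, K4; S4 would additionally require R to be reflexive. The strongest is K4.

K4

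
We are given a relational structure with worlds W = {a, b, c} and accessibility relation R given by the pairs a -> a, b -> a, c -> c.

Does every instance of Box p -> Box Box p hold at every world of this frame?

Yes

The schema 4 characterises exactly the transitive frames.
Transitive: yes — every two-step R-path is closed by a direct edge.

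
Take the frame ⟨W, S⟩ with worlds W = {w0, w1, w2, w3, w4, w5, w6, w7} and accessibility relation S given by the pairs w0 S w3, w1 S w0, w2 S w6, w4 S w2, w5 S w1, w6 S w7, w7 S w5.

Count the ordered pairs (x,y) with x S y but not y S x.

Enumerating: (w0,w3), (w1,w0), (w2,w6), (w4,w2), (w5,w1), (w6,w7), (w7,w5).

7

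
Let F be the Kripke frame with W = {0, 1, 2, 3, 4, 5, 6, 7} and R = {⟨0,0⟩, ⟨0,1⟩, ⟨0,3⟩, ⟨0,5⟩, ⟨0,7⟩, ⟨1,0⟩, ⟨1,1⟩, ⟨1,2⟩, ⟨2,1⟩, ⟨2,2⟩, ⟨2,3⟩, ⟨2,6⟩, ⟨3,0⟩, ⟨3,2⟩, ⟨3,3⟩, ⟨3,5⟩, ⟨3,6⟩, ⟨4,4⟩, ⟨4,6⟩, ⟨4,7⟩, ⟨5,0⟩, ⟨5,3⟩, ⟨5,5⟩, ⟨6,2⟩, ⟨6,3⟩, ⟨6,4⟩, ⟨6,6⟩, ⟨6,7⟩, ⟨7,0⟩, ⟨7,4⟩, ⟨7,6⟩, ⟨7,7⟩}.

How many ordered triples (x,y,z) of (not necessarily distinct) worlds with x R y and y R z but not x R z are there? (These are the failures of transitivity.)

36

Enumerating: (0,1,2), (0,3,2), (0,3,6), (0,7,4), (0,7,6), (1,0,3), (1,0,5), (1,0,7), (1,2,3), (1,2,6), (2,1,0), (2,3,0), … and 24 more.
Total: 36.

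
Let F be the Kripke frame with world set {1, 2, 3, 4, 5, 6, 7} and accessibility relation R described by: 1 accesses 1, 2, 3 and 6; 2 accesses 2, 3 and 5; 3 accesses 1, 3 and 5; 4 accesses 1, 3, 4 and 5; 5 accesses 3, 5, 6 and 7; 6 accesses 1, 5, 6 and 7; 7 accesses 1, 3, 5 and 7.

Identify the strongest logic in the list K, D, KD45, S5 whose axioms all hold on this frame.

D

Serial (axiom D): yes — every world has a successor (e.g. 1 R 1).
Euclidean (axiom 5): no — 1 R 2 and 1 R 6, but not 2 R 6.
Transitive (axiom 4): no — 1 R 2 and 2 R 5, but not 1 R 5.
Reflexive (axiom T): yes — every world is R-related to itself.
So F validates K, D; KD45 would additionally require R to be Euclidean and transitive. The strongest is D.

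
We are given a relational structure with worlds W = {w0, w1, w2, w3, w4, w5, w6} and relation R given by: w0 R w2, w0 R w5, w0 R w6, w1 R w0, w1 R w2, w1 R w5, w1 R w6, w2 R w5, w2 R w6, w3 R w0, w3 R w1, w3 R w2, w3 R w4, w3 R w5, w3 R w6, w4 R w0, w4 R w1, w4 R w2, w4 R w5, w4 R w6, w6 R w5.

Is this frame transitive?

Yes

Transitive: yes — every two-step R-path is closed by a direct edge.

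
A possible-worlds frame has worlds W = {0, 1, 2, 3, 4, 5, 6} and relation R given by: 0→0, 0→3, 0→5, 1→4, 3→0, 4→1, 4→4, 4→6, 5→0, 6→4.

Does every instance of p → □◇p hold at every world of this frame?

Yes

Axiom B corresponds to the accessibility relation being symmetric.
Symmetric: yes — every pair in R has its reverse in R.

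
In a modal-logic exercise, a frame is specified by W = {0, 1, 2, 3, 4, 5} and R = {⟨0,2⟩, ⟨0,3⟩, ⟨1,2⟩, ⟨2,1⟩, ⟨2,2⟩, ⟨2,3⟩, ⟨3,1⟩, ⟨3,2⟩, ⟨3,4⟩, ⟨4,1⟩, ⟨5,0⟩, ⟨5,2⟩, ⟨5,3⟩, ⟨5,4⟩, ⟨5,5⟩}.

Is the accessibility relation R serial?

Yes

Serial: yes — every world has a successor (e.g. 0 R 2).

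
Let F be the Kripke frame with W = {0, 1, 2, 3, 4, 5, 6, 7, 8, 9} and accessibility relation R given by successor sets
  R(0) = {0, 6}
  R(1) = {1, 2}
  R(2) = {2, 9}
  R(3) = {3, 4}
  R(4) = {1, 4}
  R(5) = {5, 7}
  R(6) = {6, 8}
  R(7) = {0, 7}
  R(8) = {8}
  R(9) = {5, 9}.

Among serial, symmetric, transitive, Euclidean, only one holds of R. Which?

serial

Serial: yes — every world has a successor (e.g. 0 R 0).
Symmetric: no — 0 R 6 but not 6 R 0.
Transitive: no — 0 R 6 and 6 R 8, but not 0 R 8.
Euclidean: no — 0 R 6 and 0 R 0, but not 6 R 0.
Only serial holds.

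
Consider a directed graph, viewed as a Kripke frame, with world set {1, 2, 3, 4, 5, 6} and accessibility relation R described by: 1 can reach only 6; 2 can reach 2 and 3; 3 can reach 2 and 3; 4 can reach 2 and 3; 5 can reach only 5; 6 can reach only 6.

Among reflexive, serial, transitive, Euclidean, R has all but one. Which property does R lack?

reflexive

Reflexive: no — 1 is not related to itself.
Serial: yes — every world has a successor (e.g. 1 R 6).
Transitive: yes — every two-step R-path is closed by a direct edge.
Euclidean: yes — any two successors of a common world are R-related.
Only reflexive fails.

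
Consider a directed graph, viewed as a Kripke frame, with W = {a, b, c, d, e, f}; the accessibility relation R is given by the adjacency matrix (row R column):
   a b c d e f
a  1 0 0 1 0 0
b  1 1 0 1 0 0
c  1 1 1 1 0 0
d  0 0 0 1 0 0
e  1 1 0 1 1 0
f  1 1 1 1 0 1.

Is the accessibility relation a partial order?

Reflexive: yes — every world is R-related to itself.
Transitive: yes — every two-step R-path is closed by a direct edge.
Antisymmetric: yes — no distinct pair is related both ways.
So R is a partial order.

Yes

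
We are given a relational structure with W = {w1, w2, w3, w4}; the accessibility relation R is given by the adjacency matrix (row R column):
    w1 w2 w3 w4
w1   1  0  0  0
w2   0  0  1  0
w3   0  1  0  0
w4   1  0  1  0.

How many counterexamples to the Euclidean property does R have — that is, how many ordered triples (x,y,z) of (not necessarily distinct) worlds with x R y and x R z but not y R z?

5

Enumerating: (w2,w3,w3), (w3,w2,w2), (w4,w1,w3), (w4,w3,w1), (w4,w3,w3).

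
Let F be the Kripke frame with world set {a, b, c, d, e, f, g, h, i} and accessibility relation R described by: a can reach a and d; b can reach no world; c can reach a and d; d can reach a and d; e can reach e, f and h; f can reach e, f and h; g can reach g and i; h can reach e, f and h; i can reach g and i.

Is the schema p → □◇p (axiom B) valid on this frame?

No

The schema B characterises exactly the symmetric frames.
Symmetric: no — c R a but not a R c.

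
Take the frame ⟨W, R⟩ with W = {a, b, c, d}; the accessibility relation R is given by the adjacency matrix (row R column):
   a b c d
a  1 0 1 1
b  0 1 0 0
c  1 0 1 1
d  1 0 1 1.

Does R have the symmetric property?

Yes

Symmetric: yes — every pair in R has its reverse in R.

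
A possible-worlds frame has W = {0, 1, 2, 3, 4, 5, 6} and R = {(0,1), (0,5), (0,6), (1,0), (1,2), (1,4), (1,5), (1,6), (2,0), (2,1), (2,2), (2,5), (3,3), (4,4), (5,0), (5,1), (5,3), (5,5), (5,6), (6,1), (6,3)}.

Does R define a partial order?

No

Reflexive: no — 0 is not related to itself.
Transitive: no — 0 R 1 and 1 R 2, but not 0 R 2.
Antisymmetric: no — 0 R 1 and 1 R 0 with 0 ≠ 1.
So R is not a partial order.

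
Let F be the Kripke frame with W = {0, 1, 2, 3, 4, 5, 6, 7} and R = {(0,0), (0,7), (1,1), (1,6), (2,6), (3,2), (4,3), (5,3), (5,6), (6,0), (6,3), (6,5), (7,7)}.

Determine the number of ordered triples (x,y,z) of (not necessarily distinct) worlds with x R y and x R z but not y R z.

16

Enumerating: (0,7,0), (1,6,1), (1,6,6), (2,6,6), (3,2,2), (4,3,3), (5,3,3), (5,3,6), (5,6,6), (6,0,3), (6,0,5), (6,3,0), (6,3,3), (6,3,5), (6,5,0), (6,5,5).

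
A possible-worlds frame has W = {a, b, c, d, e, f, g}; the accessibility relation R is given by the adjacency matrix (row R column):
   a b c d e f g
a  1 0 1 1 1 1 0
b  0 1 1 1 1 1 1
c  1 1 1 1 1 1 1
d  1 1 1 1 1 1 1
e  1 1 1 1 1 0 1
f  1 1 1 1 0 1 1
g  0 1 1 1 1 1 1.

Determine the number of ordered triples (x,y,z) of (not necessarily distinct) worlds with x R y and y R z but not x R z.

Enumerating: (a,c,b), (a,c,g), (a,d,b), (a,d,g), (a,e,b), (a,e,g), (a,f,b), (a,f,g), (b,c,a), (b,d,a), (b,e,a), (b,f,a), … and 14 more.
Total: 26.

26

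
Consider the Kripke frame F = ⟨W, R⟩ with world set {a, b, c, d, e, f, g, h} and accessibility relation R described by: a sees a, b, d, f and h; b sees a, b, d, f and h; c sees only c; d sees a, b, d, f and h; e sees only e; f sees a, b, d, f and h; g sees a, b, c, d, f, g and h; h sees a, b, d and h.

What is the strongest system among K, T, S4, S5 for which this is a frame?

T

Reflexive (axiom T): yes — every world is R-related to itself.
Transitive (axiom 4): no — h R a and a R f, but not h R f.
Euclidean (axiom 5): no — a R h and a R f, but not h R f.
So F validates K, T; S4 would additionally require R to be transitive. The strongest is T.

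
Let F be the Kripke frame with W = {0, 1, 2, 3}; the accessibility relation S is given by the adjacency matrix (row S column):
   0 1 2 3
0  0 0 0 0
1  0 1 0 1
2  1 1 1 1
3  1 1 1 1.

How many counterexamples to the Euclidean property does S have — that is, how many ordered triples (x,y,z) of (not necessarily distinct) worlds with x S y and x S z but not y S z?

Enumerating: (2,0,0), (2,0,1), (2,0,2), (2,0,3), (2,1,0), (2,1,2), (3,0,0), (3,0,1), (3,0,2), (3,0,3), (3,1,0), (3,1,2).

12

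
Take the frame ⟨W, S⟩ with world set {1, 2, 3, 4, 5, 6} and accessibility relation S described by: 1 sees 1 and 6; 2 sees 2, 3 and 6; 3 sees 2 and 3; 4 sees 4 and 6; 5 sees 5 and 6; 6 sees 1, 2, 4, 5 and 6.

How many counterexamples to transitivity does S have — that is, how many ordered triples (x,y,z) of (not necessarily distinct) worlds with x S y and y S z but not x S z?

Enumerating: (1,6,2), (1,6,4), (1,6,5), (2,6,1), (2,6,4), (2,6,5), (3,2,6), (4,6,1), (4,6,2), (4,6,5), (5,6,1), (5,6,2), (5,6,4), (6,2,3).

14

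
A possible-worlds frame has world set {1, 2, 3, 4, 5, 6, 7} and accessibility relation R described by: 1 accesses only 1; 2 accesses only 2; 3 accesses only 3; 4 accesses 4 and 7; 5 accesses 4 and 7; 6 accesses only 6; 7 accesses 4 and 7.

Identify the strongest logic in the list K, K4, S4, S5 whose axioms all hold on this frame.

K4

Transitive (axiom 4): yes — every two-step R-path is closed by a direct edge.
Reflexive (axiom T): no — 5 is not related to itself.
Euclidean (axiom 5): yes — any two successors of a common world are R-related.
So F validates K, K4; S4 would additionally require R to be reflexive. The strongest is K4.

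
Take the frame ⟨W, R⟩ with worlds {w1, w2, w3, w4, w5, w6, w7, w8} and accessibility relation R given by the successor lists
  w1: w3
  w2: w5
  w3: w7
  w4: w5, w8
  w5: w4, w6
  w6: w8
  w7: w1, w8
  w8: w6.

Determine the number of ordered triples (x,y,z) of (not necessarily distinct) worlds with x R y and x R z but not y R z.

17

Enumerating: (w1,w3,w3), (w2,w5,w5), (w3,w7,w7), (w4,w5,w5), (w4,w5,w8), (w4,w8,w5), (w4,w8,w8), (w5,w4,w4), (w5,w4,w6), (w5,w6,w4), (w5,w6,w6), (w6,w8,w8), (w7,w1,w1), (w7,w1,w8), (w7,w8,w1), (w7,w8,w8), (w8,w6,w6).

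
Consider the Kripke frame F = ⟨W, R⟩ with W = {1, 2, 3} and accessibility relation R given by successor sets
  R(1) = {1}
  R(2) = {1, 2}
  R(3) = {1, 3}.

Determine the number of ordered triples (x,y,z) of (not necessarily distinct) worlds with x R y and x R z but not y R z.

2

Enumerating: (2,1,2), (3,1,3).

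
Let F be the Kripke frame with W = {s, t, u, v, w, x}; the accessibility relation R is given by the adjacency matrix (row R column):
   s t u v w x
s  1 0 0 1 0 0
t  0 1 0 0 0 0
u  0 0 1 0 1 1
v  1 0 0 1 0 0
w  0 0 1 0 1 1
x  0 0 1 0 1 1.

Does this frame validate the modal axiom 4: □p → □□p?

By correspondence theory, 4 is valid on a frame iff R is transitive.
Transitive: yes — every two-step R-path is closed by a direct edge.

Yes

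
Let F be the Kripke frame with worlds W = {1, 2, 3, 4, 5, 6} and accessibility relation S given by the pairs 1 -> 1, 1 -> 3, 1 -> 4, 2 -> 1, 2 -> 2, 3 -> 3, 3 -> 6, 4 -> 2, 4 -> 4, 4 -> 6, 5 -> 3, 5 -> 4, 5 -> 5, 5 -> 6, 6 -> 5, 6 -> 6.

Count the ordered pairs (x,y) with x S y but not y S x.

Enumerating: (1,3), (1,4), (2,1), (3,6), (4,2), (4,6), (5,3), (5,4).

8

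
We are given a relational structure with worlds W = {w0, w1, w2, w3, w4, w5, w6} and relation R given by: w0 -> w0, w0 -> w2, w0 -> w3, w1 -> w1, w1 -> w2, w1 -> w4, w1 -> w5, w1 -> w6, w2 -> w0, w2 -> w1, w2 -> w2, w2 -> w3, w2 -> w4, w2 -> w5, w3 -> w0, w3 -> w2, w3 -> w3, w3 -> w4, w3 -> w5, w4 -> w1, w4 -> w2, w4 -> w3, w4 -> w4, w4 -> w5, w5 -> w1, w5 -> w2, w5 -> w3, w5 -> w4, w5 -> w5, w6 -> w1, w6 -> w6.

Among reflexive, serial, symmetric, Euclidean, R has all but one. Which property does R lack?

Reflexive: yes — every world is R-related to itself.
Serial: yes — every world has a successor (e.g. w0 R w0).
Symmetric: yes — every pair in R has its reverse in R.
Euclidean: no — w1 R w2 and w1 R w6, but not w2 R w6.
Only Euclidean fails.

Euclidean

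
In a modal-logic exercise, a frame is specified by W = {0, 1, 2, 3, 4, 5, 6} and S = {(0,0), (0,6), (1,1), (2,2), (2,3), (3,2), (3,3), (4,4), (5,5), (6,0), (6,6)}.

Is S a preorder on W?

Reflexive: yes — every world is S-related to itself.
Transitive: yes — every two-step S-path is closed by a direct edge.
So S is a preorder.

Yes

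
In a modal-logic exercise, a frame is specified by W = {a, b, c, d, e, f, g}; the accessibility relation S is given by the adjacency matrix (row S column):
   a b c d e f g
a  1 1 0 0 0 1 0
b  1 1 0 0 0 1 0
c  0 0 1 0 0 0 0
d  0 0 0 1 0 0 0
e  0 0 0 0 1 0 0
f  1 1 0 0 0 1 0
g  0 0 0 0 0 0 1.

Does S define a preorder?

Reflexive: yes — every world is S-related to itself.
Transitive: yes — every two-step S-path is closed by a direct edge.
So S is a preorder.

Yes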